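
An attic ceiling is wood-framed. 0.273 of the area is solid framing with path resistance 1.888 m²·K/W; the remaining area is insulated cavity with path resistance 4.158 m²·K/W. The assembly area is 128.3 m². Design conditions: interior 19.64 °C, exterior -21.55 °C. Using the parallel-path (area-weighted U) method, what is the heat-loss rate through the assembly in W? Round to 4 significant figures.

1688 W

U_eff = 0.727/4.158 + 0.273/1.888 = 0.17484 + 0.1446 = 0.31944
R_eff = 1/U_eff = 3.1305 m²·K/W
Q = 128.3 × (19.64 − (-21.55)) / 3.1305 = 1688.1 W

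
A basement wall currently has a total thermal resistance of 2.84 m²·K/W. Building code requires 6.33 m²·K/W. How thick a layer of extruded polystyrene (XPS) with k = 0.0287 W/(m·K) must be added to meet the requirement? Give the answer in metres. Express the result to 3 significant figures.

ΔR = 6.33 − 2.84 = 3.49 m²·K/W
L = ΔR × k = 3.49 × 0.0287 = 0.1002 m

0.100 m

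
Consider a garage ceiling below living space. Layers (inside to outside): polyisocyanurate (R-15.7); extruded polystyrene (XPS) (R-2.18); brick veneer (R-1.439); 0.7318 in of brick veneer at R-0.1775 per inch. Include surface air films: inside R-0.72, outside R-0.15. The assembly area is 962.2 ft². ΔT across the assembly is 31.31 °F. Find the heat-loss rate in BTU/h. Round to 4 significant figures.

0.7318 × 0.1775 = 0.12989
R_total = 0.72 + 15.7 + 2.18 + 1.439 + 0.12989 + 0.15 = 20.319 ft²·°F·h/BTU
Q = A·ΔT/R = 962.2 × 31.31 / 20.319 = 1482.7 BTU/h

1483 BTU/h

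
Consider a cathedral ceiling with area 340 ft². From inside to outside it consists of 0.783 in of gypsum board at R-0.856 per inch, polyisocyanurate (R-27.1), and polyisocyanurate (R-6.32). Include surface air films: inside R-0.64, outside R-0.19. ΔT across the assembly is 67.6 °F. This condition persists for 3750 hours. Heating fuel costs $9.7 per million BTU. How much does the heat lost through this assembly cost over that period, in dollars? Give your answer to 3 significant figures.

0.783 × 0.856 = 0.6702
R_total = 0.64 + 0.6702 + 27.1 + 6.32 + 0.19 = 34.92 ft²·°F·h/BTU
Q = 340 × 67.6 / 34.92 = 658.2 BTU/h
E = 658.2 × 3750 = 2468000 BTU
Cost = 2468000/10⁶ × 9.7 = $23.94

23.9 dollars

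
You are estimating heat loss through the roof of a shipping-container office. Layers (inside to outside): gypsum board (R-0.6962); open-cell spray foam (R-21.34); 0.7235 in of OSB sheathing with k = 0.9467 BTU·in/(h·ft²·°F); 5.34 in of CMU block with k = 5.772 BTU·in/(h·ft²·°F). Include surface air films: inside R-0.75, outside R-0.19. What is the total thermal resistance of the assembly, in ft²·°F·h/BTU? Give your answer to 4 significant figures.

0.7235/0.9467 = 0.76423
5.34/5.772 = 0.92516
R_total = 0.75 + 0.6962 + 21.34 + 0.76423 + 0.92516 + 0.19 = 24.666 ft²·°F·h/BTU

24.67 ft²·°F·h/BTU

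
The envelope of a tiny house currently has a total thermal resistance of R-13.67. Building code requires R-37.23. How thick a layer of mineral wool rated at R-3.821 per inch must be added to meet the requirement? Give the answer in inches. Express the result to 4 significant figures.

ΔR = 37.23 − 13.67 = 23.56 ft²·°F·h/BTU
L = ΔR / (R/in) = 23.56/3.821 = 6.1659 in

6.166 in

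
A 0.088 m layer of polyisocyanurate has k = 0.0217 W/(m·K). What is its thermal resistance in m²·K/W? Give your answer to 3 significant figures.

R = L/k = 0.088/0.0217 = 4.055 m²·K/W

4.06 m²·K/W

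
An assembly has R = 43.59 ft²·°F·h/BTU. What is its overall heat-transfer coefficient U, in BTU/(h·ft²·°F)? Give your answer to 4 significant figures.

U = 1/R = 1/43.59 = 0.022941

0.02294 BTU/(h·ft²·°F)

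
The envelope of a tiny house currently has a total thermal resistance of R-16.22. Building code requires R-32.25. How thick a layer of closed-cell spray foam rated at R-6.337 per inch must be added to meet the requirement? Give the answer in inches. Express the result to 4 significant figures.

2.530 in

ΔR = 32.25 − 16.22 = 16.03 ft²·°F·h/BTU
L = ΔR / (R/in) = 16.03/6.337 = 2.5296 in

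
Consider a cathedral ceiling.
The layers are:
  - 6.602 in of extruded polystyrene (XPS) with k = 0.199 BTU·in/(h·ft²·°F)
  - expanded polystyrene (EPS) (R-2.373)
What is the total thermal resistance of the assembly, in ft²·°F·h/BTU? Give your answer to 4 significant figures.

35.55 ft²·°F·h/BTU

6.602/0.199 = 33.176
R_total = 33.176 + 2.373 = 35.549 ft²·°F·h/BTU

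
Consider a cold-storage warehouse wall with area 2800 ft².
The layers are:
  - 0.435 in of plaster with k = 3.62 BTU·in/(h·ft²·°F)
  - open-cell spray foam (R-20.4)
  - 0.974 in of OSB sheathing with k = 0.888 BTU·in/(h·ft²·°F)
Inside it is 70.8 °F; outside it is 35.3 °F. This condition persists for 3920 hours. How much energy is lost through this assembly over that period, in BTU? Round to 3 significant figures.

18000000 BTU

0.435/3.62 = 0.1202
0.974/0.888 = 1.097
R_total = 0.1202 + 20.4 + 1.097 = 21.62 ft²·°F·h/BTU
Q = 2800 × (70.8 − 35.3) / 21.62 = 4598 BTU/h
E = 4598 × 3920 = 18030000 BTU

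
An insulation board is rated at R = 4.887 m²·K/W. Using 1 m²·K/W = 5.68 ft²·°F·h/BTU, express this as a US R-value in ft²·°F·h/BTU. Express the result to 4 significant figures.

27.76 ft²·°F·h/BTU

R_US = 4.887 × 5.68 = 27.758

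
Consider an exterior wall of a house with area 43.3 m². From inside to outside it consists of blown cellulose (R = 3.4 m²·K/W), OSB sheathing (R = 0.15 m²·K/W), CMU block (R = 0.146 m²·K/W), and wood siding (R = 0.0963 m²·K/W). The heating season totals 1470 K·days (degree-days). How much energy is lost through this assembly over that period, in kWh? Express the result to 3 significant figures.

403 kWh

R_total = 3.4 + 0.15 + 0.146 + 0.0963 = 3.792 m²·K/W
E = A × HDD × 24 / R / 1000 = 43.3 × 1470 × 24 / 3.792 / 1000 = 402.8 kWh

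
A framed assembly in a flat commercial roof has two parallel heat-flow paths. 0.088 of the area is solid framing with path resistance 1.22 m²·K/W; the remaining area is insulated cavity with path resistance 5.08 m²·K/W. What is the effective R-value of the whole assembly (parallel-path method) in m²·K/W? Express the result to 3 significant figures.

3.97 m²·K/W

U_eff = 0.912/5.08 + 0.088/1.22 = 0.1795 + 0.07213 = 0.2517
R_eff = 1/U_eff = 3.974 m²·K/W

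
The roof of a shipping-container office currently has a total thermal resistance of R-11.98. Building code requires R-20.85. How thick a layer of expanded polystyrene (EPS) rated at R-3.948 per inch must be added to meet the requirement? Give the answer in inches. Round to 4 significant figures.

2.247 in

ΔR = 20.85 − 11.98 = 8.87 ft²·°F·h/BTU
L = ΔR / (R/in) = 8.87/3.948 = 2.2467 in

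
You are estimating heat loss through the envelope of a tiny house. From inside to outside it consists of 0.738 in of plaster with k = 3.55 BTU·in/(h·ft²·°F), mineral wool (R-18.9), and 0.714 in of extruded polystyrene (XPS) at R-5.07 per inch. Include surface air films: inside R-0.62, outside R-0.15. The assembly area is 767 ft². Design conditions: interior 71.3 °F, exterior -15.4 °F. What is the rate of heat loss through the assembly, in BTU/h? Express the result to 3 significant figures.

2830 BTU/h

0.738/3.55 = 0.2079
0.714 × 5.07 = 3.62
R_total = 0.62 + 0.2079 + 18.9 + 3.62 + 0.15 = 23.5 ft²·°F·h/BTU
Q = A·ΔT/R = 767 × (71.3 − (-15.4)) / 23.5 = 2830 BTU/h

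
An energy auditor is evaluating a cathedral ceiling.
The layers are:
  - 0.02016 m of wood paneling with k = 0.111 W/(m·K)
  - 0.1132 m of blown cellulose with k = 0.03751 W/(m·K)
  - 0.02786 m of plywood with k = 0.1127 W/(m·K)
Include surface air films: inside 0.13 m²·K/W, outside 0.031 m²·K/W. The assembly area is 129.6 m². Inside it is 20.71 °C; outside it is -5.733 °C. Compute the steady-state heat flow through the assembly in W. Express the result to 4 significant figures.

949.9 W

0.02016/0.111 = 0.18162
0.1132/0.03751 = 3.0179
0.02786/0.1127 = 0.2472
R_total = 0.13 + 0.18162 + 3.0179 + 0.2472 + 0.031 = 3.6077 m²·K/W
Q = A·ΔT/R = 129.6 × (20.71 − (-5.733)) / 3.6077 = 949.92 W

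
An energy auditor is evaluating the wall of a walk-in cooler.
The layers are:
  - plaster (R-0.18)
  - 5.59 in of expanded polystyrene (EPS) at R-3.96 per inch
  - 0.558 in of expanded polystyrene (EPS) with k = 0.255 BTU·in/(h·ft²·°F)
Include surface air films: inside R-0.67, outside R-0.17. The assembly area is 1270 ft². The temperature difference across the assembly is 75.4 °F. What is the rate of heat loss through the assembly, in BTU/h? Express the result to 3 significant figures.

3780 BTU/h

5.59 × 3.96 = 22.14
0.558/0.255 = 2.188
R_total = 0.67 + 0.18 + 22.14 + 2.188 + 0.17 = 25.34 ft²·°F·h/BTU
Q = A·ΔT/R = 1270 × 75.4 / 25.34 = 3778 BTU/h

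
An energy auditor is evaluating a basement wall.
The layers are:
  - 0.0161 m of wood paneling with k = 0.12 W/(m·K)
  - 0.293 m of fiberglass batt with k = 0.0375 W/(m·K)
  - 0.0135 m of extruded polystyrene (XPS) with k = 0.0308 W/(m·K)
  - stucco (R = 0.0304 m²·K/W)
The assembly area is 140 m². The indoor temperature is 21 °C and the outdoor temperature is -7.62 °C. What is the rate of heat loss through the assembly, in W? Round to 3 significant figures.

476 W

0.0161/0.12 = 0.1342
0.293/0.0375 = 7.813
0.0135/0.0308 = 0.4383
R_total = 0.1342 + 7.813 + 0.4383 + 0.0304 = 8.416 m²·K/W
Q = A·ΔT/R = 140 × (21 − (-7.62)) / 8.416 = 476.1 W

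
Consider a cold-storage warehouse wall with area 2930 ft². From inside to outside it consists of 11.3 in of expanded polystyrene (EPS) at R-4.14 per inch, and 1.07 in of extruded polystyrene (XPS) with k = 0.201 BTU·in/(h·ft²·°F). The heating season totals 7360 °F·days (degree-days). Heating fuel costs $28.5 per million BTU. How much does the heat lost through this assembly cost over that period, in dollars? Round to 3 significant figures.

11.3 × 4.14 = 46.78
1.07/0.201 = 5.323
R_total = 46.78 + 5.323 = 52.11 ft²·°F·h/BTU
E = A × HDD × 24 / R = 2930 × 7360 × 24 / 52.11 = 9933000 BTU
Cost = 9933000/10⁶ × 28.5 = $283.1

283 dollars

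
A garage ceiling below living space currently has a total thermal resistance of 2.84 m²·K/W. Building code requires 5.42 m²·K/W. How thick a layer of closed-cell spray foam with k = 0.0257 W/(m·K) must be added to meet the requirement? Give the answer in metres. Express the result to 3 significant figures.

ΔR = 5.42 − 2.84 = 2.58 m²·K/W
L = ΔR × k = 2.58 × 0.0257 = 0.06631 m

0.0663 m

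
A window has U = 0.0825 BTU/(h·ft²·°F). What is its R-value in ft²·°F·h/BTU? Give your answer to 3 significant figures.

12.1 ft²·°F·h/BTU

R = 1/U = 1/0.0825 = 12.12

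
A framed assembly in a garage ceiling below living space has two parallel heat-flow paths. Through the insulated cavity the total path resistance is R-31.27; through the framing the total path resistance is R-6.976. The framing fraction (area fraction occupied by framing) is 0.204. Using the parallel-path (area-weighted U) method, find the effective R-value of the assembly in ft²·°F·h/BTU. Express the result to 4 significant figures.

18.28 ft²·°F·h/BTU

U_eff = 0.796/31.27 + 0.204/6.976 = 0.025456 + 0.029243 = 0.054699
R_eff = 1/U_eff = 18.282 ft²·°F·h/BTU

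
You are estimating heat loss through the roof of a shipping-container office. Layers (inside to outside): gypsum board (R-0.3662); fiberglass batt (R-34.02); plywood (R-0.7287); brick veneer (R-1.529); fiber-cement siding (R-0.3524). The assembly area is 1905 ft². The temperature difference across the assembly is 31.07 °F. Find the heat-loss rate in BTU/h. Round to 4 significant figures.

R_total = 0.3662 + 34.02 + 0.7287 + 1.529 + 0.3524 = 36.996 ft²·°F·h/BTU
Q = A·ΔT/R = 1905 × 31.07 / 36.996 = 1599.8 BTU/h

1600 BTU/h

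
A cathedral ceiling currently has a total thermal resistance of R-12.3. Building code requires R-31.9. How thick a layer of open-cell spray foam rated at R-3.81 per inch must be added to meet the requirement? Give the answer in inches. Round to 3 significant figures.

ΔR = 31.9 − 12.3 = 19.6 ft²·°F·h/BTU
L = ΔR / (R/in) = 19.6/3.81 = 5.144 in

5.14 in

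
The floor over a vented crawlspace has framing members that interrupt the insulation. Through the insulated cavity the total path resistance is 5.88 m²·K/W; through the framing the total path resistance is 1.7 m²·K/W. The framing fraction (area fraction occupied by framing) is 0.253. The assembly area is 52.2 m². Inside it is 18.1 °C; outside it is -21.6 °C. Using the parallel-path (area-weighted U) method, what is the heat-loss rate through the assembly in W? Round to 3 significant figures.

572 W

U_eff = 0.747/5.88 + 0.253/1.7 = 0.127 + 0.1488 = 0.2759
R_eff = 1/U_eff = 3.625 m²·K/W
Q = 52.2 × (18.1 − (-21.6)) / 3.625 = 571.7 W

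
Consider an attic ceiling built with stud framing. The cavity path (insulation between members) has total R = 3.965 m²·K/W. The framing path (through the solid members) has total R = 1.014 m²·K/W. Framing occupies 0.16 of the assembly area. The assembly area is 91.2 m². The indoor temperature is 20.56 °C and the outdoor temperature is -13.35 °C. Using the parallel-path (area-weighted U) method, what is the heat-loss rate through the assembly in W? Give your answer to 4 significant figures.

1143 W

U_eff = 0.84/3.965 + 0.16/1.014 = 0.21185 + 0.15779 = 0.36964
R_eff = 1/U_eff = 2.7053 m²·K/W
Q = 91.2 × (20.56 − (-13.35)) / 2.7053 = 1143.2 W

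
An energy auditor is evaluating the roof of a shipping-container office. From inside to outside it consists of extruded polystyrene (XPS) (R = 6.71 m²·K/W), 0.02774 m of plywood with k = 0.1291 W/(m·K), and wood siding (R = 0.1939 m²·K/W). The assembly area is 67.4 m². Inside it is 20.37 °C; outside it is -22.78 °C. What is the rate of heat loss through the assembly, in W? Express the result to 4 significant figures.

408.5 W

0.02774/0.1291 = 0.21487
R_total = 6.71 + 0.21487 + 0.1939 = 7.1188 m²·K/W
Q = A·ΔT/R = 67.4 × (20.37 − (-22.78)) / 7.1188 = 408.54 W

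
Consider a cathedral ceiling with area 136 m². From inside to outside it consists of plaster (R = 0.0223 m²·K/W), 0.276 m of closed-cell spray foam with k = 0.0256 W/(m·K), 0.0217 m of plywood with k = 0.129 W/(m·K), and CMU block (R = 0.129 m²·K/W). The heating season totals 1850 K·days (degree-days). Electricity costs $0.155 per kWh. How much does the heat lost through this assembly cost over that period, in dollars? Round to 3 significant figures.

84.3 dollars

0.276/0.0256 = 10.78
0.0217/0.129 = 0.1682
R_total = 0.0223 + 10.78 + 0.1682 + 0.129 = 11.1 m²·K/W
E = A × HDD × 24 / R / 1000 = 136 × 1850 × 24 / 11.1 / 1000 = 544 kWh
Cost = 544 × 0.155 = $84.31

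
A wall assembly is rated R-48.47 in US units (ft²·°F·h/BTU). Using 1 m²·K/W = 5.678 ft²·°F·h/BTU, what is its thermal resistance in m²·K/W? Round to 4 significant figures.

8.536 m²·K/W

R_SI = 48.47/5.678 = 8.5365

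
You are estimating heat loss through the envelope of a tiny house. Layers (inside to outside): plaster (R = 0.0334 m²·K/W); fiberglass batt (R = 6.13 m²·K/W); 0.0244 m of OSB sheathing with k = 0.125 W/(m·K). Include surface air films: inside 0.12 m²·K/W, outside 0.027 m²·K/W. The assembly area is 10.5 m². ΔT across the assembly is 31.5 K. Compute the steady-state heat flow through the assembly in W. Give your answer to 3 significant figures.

50.8 W

0.0244/0.125 = 0.1952
R_total = 0.12 + 0.0334 + 6.13 + 0.1952 + 0.027 = 6.506 m²·K/W
Q = A·ΔT/R = 10.5 × 31.5 / 6.506 = 50.84 W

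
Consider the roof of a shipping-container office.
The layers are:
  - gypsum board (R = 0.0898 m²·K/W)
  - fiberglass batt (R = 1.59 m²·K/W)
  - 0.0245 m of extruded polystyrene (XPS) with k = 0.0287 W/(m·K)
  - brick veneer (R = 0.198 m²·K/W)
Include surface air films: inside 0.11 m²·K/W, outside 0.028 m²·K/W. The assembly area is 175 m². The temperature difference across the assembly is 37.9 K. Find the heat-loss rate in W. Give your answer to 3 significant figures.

2310 W

0.0245/0.0287 = 0.8537
R_total = 0.11 + 0.0898 + 1.59 + 0.8537 + 0.198 + 0.028 = 2.869 m²·K/W
Q = A·ΔT/R = 175 × 37.9 / 2.869 = 2311 W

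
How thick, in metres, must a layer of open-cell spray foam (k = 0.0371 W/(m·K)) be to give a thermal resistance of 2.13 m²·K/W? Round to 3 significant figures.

0.0790 m

L = R·k = 2.13 × 0.0371 = 0.07902 m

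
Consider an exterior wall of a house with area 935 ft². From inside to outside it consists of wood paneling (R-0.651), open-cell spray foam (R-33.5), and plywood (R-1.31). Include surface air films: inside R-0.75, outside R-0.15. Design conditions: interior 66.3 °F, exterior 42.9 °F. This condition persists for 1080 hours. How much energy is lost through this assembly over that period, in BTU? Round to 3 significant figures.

R_total = 0.75 + 0.651 + 33.5 + 1.31 + 0.15 = 36.36 ft²·°F·h/BTU
Q = 935 × (66.3 − 42.9) / 36.36 = 601.7 BTU/h
E = 601.7 × 1080 = 649900 BTU

650000 BTU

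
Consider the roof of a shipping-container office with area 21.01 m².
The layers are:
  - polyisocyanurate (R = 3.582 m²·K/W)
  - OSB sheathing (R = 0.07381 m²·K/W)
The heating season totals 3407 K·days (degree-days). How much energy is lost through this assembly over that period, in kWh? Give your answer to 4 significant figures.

469.9 kWh

R_total = 3.582 + 0.07381 = 3.6558 m²·K/W
E = A × HDD × 24 / R / 1000 = 21.01 × 3407 × 24 / 3.6558 / 1000 = 469.92 kWh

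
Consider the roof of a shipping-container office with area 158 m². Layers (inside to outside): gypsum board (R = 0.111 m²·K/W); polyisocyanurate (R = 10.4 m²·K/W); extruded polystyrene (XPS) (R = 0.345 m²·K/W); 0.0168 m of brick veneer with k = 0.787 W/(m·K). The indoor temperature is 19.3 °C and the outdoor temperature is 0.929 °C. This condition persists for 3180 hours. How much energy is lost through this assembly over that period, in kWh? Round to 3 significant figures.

0.0168/0.787 = 0.02135
R_total = 0.111 + 10.4 + 0.345 + 0.02135 = 10.88 m²·K/W
Q = 158 × (19.3 − 0.929) / 10.88 = 266.8 W
E = 266.8 W × 3180 h / 1000 = 848.6 kWh

849 kWh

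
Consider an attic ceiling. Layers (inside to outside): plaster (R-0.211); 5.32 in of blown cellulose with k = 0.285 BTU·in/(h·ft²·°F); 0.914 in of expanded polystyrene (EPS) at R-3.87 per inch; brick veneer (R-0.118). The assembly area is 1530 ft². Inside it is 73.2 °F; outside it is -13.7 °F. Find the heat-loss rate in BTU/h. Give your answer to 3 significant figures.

5.32/0.285 = 18.67
0.914 × 3.87 = 3.537
R_total = 0.211 + 18.67 + 3.537 + 0.118 = 22.53 ft²·°F·h/BTU
Q = A·ΔT/R = 1530 × (73.2 − (-13.7)) / 22.53 = 5901 BTU/h

5900 BTU/h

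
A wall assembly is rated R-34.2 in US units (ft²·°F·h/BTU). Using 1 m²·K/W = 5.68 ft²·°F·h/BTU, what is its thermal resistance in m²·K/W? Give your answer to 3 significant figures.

6.02 m²·K/W

R_SI = 34.2/5.68 = 6.021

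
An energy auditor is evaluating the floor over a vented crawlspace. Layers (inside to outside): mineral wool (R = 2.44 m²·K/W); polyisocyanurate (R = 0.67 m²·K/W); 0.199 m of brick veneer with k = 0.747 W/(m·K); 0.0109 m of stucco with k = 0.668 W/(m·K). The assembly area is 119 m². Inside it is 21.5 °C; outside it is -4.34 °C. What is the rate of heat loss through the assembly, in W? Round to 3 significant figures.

906 W

0.199/0.747 = 0.2664
0.0109/0.668 = 0.01632
R_total = 2.44 + 0.67 + 0.2664 + 0.01632 = 3.393 m²·K/W
Q = A·ΔT/R = 119 × (21.5 − (-4.34)) / 3.393 = 906.3 W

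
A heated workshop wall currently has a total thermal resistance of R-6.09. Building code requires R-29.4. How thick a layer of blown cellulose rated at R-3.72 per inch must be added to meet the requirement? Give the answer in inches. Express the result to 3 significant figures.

6.27 in

ΔR = 29.4 − 6.09 = 23.31 ft²·°F·h/BTU
L = ΔR / (R/in) = 23.31/3.72 = 6.266 in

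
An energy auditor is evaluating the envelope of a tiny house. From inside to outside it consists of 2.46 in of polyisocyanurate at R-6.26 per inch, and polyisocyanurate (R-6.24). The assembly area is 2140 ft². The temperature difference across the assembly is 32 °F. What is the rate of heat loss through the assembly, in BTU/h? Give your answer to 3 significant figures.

2.46 × 6.26 = 15.4
R_total = 15.4 + 6.24 = 21.64 ft²·°F·h/BTU
Q = A·ΔT/R = 2140 × 32 / 21.64 = 3165 BTU/h

3160 BTU/h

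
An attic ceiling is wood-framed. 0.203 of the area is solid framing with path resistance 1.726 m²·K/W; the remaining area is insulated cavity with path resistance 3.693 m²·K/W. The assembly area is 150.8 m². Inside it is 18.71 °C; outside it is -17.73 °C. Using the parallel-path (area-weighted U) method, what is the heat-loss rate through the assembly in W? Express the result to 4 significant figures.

1832 W

U_eff = 0.797/3.693 + 0.203/1.726 = 0.21581 + 0.11761 = 0.33343
R_eff = 1/U_eff = 2.9992 m²·K/W
Q = 150.8 × (18.71 − (-17.73)) / 2.9992 = 1832.2 W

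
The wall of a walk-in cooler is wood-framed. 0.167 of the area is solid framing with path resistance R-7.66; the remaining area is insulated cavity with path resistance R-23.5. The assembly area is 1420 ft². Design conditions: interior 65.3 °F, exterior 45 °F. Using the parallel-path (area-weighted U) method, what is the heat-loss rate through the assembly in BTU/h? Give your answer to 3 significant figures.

1650 BTU/h

U_eff = 0.833/23.5 + 0.167/7.66 = 0.03545 + 0.0218 = 0.05725
R_eff = 1/U_eff = 17.47 ft²·°F·h/BTU
Q = 1420 × (65.3 − 45) / 17.47 = 1650 BTU/h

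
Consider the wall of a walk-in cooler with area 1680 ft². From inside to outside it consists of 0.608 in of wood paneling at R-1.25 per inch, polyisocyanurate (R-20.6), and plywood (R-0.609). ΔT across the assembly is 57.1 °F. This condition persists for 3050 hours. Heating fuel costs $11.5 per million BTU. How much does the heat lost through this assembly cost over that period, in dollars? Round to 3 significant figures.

0.608 × 1.25 = 0.76
R_total = 0.76 + 20.6 + 0.609 = 21.97 ft²·°F·h/BTU
Q = 1680 × 57.1 / 21.97 = 4367 BTU/h
E = 4367 × 3050 = 13320000 BTU
Cost = 13320000/10⁶ × 11.5 = $153.2

153 dollars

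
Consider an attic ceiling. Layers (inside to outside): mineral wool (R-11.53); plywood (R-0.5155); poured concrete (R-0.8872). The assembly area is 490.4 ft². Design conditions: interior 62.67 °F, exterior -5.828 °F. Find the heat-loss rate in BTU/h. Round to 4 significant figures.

2597 BTU/h

R_total = 11.53 + 0.5155 + 0.8872 = 12.933 ft²·°F·h/BTU
Q = A·ΔT/R = 490.4 × (62.67 − (-5.828)) / 12.933 = 2597.4 BTU/h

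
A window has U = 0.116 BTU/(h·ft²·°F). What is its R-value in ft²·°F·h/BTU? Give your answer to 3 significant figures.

8.62 ft²·°F·h/BTU

R = 1/U = 1/0.116 = 8.621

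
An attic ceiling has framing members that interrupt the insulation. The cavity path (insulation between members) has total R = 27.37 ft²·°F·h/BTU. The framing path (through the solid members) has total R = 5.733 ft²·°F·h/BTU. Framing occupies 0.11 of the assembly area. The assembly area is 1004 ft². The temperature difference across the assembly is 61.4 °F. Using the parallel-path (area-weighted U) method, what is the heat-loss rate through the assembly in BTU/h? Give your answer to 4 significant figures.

3187 BTU/h

U_eff = 0.89/27.37 + 0.11/5.733 = 0.032517 + 0.019187 = 0.051705
R_eff = 1/U_eff = 19.341 ft²·°F·h/BTU
Q = 1004 × 61.4 / 19.341 = 3187.4 BTU/h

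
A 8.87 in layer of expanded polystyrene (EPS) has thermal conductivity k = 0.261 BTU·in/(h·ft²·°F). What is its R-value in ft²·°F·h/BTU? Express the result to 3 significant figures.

34.0 ft²·°F·h/BTU

R = L/k = 8.87/0.261 = 33.98 ft²·°F·h/BTU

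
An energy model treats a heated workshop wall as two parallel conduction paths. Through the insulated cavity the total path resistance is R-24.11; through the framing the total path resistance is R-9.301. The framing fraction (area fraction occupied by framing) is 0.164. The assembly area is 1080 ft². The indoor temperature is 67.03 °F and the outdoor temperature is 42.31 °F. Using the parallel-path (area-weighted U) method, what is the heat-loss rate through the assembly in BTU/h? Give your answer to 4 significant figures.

1396 BTU/h

U_eff = 0.836/24.11 + 0.164/9.301 = 0.034674 + 0.017633 = 0.052307
R_eff = 1/U_eff = 19.118 ft²·°F·h/BTU
Q = 1080 × (67.03 − 42.31) / 19.118 = 1396.5 BTU/h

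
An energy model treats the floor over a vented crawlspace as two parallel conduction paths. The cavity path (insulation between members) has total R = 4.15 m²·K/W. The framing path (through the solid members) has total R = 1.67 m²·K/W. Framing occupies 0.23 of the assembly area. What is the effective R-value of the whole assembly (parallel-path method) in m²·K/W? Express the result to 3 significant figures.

U_eff = 0.77/4.15 + 0.23/1.67 = 0.1855 + 0.1377 = 0.3233
R_eff = 1/U_eff = 3.093 m²·K/W

3.09 m²·K/W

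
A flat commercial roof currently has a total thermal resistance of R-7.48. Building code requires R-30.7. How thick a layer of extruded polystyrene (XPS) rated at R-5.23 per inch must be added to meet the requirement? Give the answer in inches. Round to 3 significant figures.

ΔR = 30.7 − 7.48 = 23.22 ft²·°F·h/BTU
L = ΔR / (R/in) = 23.22/5.23 = 4.44 in

4.44 in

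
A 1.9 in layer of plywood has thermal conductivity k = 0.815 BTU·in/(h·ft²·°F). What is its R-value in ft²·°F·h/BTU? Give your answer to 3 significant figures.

R = L/k = 1.9/0.815 = 2.331 ft²·°F·h/BTU

2.33 ft²·°F·h/BTU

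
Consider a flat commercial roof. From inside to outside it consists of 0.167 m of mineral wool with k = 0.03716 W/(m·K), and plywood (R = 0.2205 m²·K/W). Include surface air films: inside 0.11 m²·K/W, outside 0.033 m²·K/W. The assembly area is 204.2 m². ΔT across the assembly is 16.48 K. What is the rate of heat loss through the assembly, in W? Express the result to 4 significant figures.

692.8 W

0.167/0.03716 = 4.4941
R_total = 0.11 + 4.4941 + 0.2205 + 0.033 = 4.8576 m²·K/W
Q = A·ΔT/R = 204.2 × 16.48 / 4.8576 = 692.78 W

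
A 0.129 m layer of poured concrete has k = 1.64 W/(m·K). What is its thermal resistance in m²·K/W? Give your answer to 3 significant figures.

R = L/k = 0.129/1.64 = 0.07866 m²·K/W

0.0787 m²·K/W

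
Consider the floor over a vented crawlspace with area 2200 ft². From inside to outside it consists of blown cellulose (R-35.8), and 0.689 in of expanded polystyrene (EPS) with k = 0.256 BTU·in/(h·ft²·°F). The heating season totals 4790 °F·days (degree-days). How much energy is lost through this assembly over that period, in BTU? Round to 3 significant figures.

0.689/0.256 = 2.691
R_total = 35.8 + 2.691 = 38.49 ft²·°F·h/BTU
E = A × HDD × 24 / R = 2200 × 4790 × 24 / 38.49 = 6571000 BTU

6570000 BTU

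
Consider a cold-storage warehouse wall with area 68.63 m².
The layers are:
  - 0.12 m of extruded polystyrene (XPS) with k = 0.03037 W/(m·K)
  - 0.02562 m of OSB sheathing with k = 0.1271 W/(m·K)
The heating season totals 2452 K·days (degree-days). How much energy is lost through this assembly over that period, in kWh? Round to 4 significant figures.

972.5 kWh

0.12/0.03037 = 3.9513
0.02562/0.1271 = 0.20157
R_total = 3.9513 + 0.20157 = 4.1528 m²·K/W
E = A × HDD × 24 / R / 1000 = 68.63 × 2452 × 24 / 4.1528 / 1000 = 972.52 kWh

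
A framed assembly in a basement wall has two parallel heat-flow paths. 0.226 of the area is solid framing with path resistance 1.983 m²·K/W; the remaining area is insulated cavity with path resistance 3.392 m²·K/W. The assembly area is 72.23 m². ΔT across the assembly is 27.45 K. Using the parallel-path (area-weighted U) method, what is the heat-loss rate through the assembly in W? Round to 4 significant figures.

678.4 W

U_eff = 0.774/3.392 + 0.226/1.983 = 0.22818 + 0.11397 = 0.34215
R_eff = 1/U_eff = 2.9227 m²·K/W
Q = 72.23 × 27.45 / 2.9227 = 678.39 W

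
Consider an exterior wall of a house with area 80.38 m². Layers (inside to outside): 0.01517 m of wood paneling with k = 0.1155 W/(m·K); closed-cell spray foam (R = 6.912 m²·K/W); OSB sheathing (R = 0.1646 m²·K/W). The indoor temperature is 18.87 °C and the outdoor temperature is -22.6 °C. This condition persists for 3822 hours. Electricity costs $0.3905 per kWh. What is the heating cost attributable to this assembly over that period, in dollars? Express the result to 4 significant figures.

690.2 dollars

0.01517/0.1155 = 0.13134
R_total = 0.13134 + 6.912 + 0.1646 = 7.2079 m²·K/W
Q = 80.38 × (18.87 − (-22.6)) / 7.2079 = 462.46 W
E = 462.46 W × 3822 h / 1000 = 1767.5 kWh
Cost = 1767.5 × 0.3905 = $690.21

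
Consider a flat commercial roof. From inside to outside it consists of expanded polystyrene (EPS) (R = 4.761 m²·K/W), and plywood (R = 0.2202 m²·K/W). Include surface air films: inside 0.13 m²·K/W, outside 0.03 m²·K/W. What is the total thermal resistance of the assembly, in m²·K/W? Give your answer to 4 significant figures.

R_total = 0.13 + 4.761 + 0.2202 + 0.03 = 5.1412 m²·K/W

5.141 m²·K/W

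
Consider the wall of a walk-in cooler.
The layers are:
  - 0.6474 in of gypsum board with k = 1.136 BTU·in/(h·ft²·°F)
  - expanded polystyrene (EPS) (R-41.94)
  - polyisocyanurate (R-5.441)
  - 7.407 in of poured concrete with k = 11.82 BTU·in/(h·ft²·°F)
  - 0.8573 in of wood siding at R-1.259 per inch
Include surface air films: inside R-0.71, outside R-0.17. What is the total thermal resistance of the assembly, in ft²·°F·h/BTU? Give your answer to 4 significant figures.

0.6474/1.136 = 0.56989
7.407/11.82 = 0.62665
0.8573 × 1.259 = 1.0793
R_total = 0.71 + 0.56989 + 41.94 + 5.441 + 0.62665 + 1.0793 + 0.17 = 50.537 ft²·°F·h/BTU

50.54 ft²·°F·h/BTU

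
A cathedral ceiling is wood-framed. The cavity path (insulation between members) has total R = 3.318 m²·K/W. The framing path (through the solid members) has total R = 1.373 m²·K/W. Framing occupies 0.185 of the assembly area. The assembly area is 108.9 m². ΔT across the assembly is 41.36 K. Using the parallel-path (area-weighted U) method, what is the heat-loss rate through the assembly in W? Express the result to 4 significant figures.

1713 W

U_eff = 0.815/3.318 + 0.185/1.373 = 0.24563 + 0.13474 = 0.38037
R_eff = 1/U_eff = 2.629 m²·K/W
Q = 108.9 × 41.36 / 2.629 = 1713.2 W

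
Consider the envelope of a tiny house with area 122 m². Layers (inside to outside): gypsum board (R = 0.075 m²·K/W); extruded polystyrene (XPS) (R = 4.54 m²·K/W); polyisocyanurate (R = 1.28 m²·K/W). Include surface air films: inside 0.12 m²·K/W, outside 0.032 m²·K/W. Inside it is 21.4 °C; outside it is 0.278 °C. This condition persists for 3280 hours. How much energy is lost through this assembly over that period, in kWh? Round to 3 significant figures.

1400 kWh

R_total = 0.12 + 0.075 + 4.54 + 1.28 + 0.032 = 6.047 m²·K/W
Q = 122 × (21.4 − 0.278) / 6.047 = 426.1 W
E = 426.1 W × 3280 h / 1000 = 1398 kWh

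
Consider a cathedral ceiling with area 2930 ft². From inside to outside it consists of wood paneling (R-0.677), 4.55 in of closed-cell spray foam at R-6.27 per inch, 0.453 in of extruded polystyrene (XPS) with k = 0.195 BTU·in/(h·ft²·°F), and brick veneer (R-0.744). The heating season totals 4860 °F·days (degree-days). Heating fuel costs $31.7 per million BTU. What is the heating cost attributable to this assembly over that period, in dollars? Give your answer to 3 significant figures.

336 dollars

4.55 × 6.27 = 28.53
0.453/0.195 = 2.323
R_total = 0.677 + 28.53 + 2.323 + 0.744 = 32.27 ft²·°F·h/BTU
E = A × HDD × 24 / R = 2930 × 4860 × 24 / 32.27 = 10590000 BTU
Cost = 10590000/10⁶ × 31.7 = $335.7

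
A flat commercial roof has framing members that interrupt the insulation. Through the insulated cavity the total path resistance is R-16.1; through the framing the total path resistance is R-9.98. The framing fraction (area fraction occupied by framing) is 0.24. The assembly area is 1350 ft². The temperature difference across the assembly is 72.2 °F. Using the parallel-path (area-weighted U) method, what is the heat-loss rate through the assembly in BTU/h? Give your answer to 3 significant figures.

6950 BTU/h

U_eff = 0.76/16.1 + 0.24/9.98 = 0.0472 + 0.02405 = 0.07125
R_eff = 1/U_eff = 14.03 ft²·°F·h/BTU
Q = 1350 × 72.2 / 14.03 = 6945 BTU/h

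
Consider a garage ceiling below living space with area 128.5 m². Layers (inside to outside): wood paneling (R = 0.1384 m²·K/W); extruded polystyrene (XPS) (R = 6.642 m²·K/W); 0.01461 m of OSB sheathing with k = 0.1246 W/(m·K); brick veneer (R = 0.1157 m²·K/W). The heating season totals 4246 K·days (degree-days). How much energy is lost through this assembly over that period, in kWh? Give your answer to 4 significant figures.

1867 kWh

0.01461/0.1246 = 0.11726
R_total = 0.1384 + 6.642 + 0.11726 + 0.1157 = 7.0134 m²·K/W
E = A × HDD × 24 / R / 1000 = 128.5 × 4246 × 24 / 7.0134 / 1000 = 1867.1 kWh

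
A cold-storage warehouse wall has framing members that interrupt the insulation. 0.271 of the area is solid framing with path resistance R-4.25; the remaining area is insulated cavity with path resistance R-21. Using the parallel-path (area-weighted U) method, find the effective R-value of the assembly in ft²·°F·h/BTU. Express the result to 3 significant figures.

10.2 ft²·°F·h/BTU

U_eff = 0.729/21 + 0.271/4.25 = 0.03471 + 0.06376 = 0.09848
R_eff = 1/U_eff = 10.15 ft²·°F·h/BTU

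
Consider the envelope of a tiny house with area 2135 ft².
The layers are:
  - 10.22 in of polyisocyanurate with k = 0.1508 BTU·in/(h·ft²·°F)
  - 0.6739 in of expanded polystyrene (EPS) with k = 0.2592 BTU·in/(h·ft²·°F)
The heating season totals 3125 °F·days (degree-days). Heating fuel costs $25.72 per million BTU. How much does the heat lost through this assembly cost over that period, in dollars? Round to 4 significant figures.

58.52 dollars

10.22/0.1508 = 67.772
0.6739/0.2592 = 2.5999
R_total = 67.772 + 2.5999 = 70.372 ft²·°F·h/BTU
E = A × HDD × 24 / R = 2135 × 3125 × 24 / 70.372 = 2275400 BTU
Cost = 2275400/10⁶ × 25.72 = $58.524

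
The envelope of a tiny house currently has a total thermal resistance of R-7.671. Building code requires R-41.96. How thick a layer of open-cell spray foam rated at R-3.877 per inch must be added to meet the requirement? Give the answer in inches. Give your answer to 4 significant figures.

8.844 in

ΔR = 41.96 − 7.671 = 34.289 ft²·°F·h/BTU
L = ΔR / (R/in) = 34.289/3.877 = 8.8442 in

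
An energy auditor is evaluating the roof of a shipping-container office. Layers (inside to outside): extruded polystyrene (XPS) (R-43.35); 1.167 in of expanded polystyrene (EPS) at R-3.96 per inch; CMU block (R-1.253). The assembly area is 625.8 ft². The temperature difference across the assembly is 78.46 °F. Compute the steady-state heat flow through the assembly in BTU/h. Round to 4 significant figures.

997.5 BTU/h

1.167 × 3.96 = 4.6213
R_total = 43.35 + 4.6213 + 1.253 = 49.224 ft²·°F·h/BTU
Q = A·ΔT/R = 625.8 × 78.46 / 49.224 = 997.48 BTU/h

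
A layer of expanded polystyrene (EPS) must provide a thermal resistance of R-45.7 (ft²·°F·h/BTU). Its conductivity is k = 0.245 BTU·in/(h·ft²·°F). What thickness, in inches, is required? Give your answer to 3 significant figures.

L = R × k = 45.7 × 0.245 = 11.2 in

11.2 in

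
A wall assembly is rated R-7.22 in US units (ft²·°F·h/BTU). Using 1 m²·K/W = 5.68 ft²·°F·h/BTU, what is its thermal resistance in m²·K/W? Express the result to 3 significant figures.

1.27 m²·K/W

R_SI = 7.22/5.68 = 1.271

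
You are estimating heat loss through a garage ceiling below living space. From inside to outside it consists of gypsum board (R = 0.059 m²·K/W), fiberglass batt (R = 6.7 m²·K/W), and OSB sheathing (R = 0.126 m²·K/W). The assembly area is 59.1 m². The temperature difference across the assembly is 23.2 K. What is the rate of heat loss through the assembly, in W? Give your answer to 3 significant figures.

199 W

R_total = 0.059 + 6.7 + 0.126 = 6.885 m²·K/W
Q = A·ΔT/R = 59.1 × 23.2 / 6.885 = 199.1 W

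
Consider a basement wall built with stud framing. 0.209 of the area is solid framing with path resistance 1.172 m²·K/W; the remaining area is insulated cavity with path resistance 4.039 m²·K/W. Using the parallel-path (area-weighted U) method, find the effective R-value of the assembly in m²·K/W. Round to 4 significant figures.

2.673 m²·K/W

U_eff = 0.791/4.039 + 0.209/1.172 = 0.19584 + 0.17833 = 0.37417
R_eff = 1/U_eff = 2.6726 m²·K/W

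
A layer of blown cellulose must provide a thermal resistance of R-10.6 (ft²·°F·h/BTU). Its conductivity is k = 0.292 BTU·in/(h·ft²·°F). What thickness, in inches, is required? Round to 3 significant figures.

L = R × k = 10.6 × 0.292 = 3.095 in

3.10 in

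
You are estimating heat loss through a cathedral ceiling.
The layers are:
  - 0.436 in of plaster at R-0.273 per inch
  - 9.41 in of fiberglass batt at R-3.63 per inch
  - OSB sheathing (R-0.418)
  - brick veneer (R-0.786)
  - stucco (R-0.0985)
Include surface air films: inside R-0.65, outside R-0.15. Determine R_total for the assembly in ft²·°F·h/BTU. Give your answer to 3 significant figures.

36.4 ft²·°F·h/BTU

0.436 × 0.273 = 0.119
9.41 × 3.63 = 34.16
R_total = 0.65 + 0.119 + 34.16 + 0.418 + 0.786 + 0.0985 + 0.15 = 36.38 ft²·°F·h/BTU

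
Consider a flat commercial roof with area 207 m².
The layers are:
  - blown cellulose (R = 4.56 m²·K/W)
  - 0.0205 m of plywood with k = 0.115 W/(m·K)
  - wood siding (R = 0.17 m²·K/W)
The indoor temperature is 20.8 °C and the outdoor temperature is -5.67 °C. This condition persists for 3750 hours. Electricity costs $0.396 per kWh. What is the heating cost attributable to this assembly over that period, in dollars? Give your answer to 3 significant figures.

1660 dollars

0.0205/0.115 = 0.1783
R_total = 4.56 + 0.1783 + 0.17 = 4.908 m²·K/W
Q = 207 × (20.8 − (-5.67)) / 4.908 = 1116 W
E = 1116 W × 3750 h / 1000 = 4186 kWh
Cost = 4186 × 0.396 = $1658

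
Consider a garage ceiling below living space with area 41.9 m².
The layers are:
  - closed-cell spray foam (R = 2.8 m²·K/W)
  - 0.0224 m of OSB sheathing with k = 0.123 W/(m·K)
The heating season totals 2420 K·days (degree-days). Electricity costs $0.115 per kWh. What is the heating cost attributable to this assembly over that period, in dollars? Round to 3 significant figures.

93.8 dollars

0.0224/0.123 = 0.1821
R_total = 2.8 + 0.1821 = 2.982 m²·K/W
E = A × HDD × 24 / R / 1000 = 41.9 × 2420 × 24 / 2.982 / 1000 = 816 kWh
Cost = 816 × 0.115 = $93.85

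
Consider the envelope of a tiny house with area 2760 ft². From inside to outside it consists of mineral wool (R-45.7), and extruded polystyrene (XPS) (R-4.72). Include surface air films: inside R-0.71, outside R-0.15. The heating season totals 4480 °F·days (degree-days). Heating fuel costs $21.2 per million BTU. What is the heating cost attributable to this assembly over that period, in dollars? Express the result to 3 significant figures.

123 dollars

R_total = 0.71 + 45.7 + 4.72 + 0.15 = 51.28 ft²·°F·h/BTU
E = A × HDD × 24 / R = 2760 × 4480 × 24 / 51.28 = 5787000 BTU
Cost = 5787000/10⁶ × 21.2 = $122.7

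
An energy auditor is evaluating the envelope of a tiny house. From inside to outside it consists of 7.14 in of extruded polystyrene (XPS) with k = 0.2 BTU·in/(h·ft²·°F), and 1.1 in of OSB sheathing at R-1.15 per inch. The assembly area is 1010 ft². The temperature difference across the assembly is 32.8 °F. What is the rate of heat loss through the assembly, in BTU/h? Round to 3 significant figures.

7.14/0.2 = 35.7
1.1 × 1.15 = 1.265
R_total = 35.7 + 1.265 = 36.96 ft²·°F·h/BTU
Q = A·ΔT/R = 1010 × 32.8 / 36.96 = 896.2 BTU/h

896 BTU/h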